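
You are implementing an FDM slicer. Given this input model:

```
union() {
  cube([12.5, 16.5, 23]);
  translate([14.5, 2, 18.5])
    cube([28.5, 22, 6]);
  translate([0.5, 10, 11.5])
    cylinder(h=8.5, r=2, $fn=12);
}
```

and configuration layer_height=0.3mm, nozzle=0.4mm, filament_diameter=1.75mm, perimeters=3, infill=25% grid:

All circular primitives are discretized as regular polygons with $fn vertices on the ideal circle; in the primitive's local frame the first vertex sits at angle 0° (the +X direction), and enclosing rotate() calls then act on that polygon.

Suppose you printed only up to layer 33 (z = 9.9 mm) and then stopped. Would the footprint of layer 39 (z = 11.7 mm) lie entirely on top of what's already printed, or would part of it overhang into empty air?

part overhangs

Compare the two slices. At z = 9.9: the cube (footprint 12.5×16.5) is included at this height (area 206.25 mm²); the cube at (14.5, 2) is not intersected at this z (z outside [18.5, 24.5]); the cylinder at (0.5, 10) is absent (z outside [11.5, 20]); Combining (union): only the 12.5×16.5 cube is present, so the union is just that shape — area = 206.25 mm². At z = 11.7: the cube (footprint 12.5×16.5) is included at this height (area 206.25 mm²); the cube at (14.5, 2) is absent (z outside [18.5, 24.5]); the r=2 cylinder at (0.5, 10) gives a regular 12-gon of circumradius 2 (constant along its height) (area = (12/2)·2.000²·sin(360°/12) = 12.00 mm²); Merging all regions: the regions partially overlap — summed areas 218.25 mm² minus the doubly-counted overlap 7.93 mm² gives 210.32 mm² — area = 210.32 mm². Checking containment: at z = 11.7 the cross-section extends beyond the z = 9.9 cross-section by about 4.07 mm².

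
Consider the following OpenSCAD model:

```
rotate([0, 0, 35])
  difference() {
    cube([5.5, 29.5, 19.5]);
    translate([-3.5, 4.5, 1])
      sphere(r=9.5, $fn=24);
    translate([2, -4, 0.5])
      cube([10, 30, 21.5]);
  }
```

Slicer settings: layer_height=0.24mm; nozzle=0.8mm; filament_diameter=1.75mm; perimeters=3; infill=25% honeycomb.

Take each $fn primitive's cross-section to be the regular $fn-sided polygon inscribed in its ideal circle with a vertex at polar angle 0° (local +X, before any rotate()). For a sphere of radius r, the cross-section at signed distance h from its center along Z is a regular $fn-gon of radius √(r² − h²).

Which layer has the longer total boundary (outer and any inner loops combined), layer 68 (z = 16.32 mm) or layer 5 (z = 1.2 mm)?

layer 68 (z = 16.32 mm)

Layer 68 (z = 16.32): the cube is present — its section is the full 5.5×29.5 rectangle (perimeter 70.00 mm); the sphere at (-3.5, 4.5) is absent (|z−center|=15.320 > r=9.5); the cube at (2, -4) is present — its section is the full 10×30 rectangle (perimeter 80.00 mm); After the difference (first − rest): starting from the 5.5×29.5 cube, the 10×30 cube at (2, -4) partially overlaps it — only the 91.00 mm² overlap (of its 300.00 mm²) is removed, clipping the outline — boundary = 70.00 mm; (rotated 35° about Z; rotation is an isometry so areas/perimeters/island counts are preserved). So its perimeter = 70.00 mm. Layer 5 (z = 1.2): the cube is present — its section is the full 5.5×29.5 rectangle (perimeter 70.00 mm); the r=9.5 sphere at (-3.5, 4.5) slices to a regular 24-gon of circumradius 9.498 (√(r²−h²) with h=0.2 from center) (perimeter = 2·24·9.498·sin(180°/24) = 59.51 mm); the cube at (2, -4) (footprint 10×30) is included at this height (perimeter 80.00 mm); Subtracting the remaining from the first: starting from the 5.5×29.5 cube, the r=9.5 sphere at (-3.5, 4.5) partially overlaps it — only the 61.10 mm² overlap (of its 280.18 mm²) is removed, clipping the outline; the 10×30 cube at (2, -4) partially overlaps it — only the 55.45 mm² overlap (of its 300.00 mm²) is removed, clipping the outline — boundary = 44.91 mm; (rotated 35° about Z; rotation is an isometry so areas/perimeters/island counts are preserved). So its perimeter = 44.91 mm. Layer 68 is larger (70.00 vs 44.91 mm).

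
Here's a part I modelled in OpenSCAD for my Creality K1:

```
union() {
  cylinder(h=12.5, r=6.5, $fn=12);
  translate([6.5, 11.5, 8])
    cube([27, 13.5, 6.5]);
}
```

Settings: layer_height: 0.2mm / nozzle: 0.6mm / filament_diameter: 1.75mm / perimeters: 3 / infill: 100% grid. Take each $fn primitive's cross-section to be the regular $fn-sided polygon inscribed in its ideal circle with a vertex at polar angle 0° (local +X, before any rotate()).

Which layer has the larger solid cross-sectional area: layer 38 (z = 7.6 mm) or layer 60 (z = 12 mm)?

Layer 38 (z = 7.6): the r=6.5 cylinder gives a regular 12-gon of circumradius 6.5 (constant along its height) (area = (12/2)·6.500²·sin(360°/12) = 126.75 mm²); the cube at (6.5, 11.5) is absent (z outside [8, 14.5]); Combining (union): only the r=6.5 cylinder is present, so the union is just that shape — area = 126.75 mm². So its area = 126.75 mm². Layer 60 (z = 12): the r=6.5 cylinder gives a regular 12-gon of circumradius 6.5 (constant along its height) (area = (12/2)·6.500²·sin(360°/12) = 126.75 mm²); the cube at (6.5, 11.5) is present — its section is the full 27×13.5 rectangle (area 364.50 mm²); Merging all regions: the 2 present regions are separate (no shared area or edge), so areas and boundary lengths simply add and each stays a separate island — area = 491.25 mm². So its area = 491.25 mm². Layer 60 is larger (491.25 vs 126.75 mm²).

layer 60 (z = 12 mm)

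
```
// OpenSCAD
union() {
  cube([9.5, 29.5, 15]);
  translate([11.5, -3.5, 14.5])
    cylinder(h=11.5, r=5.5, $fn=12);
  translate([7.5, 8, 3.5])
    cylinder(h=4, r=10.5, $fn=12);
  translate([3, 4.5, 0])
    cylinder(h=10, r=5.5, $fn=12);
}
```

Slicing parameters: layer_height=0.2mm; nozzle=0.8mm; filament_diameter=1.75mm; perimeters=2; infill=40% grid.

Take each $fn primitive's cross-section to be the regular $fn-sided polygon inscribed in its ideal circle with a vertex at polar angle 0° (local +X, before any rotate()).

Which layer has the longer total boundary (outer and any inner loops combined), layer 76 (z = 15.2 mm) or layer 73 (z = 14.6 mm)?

layer 73 (z = 14.6 mm)

Layer 76 (z = 15.2): the cube is absent (z outside [0, 15]); the r=5.5 cylinder at (11.5, -3.5) gives a regular 12-gon of circumradius 5.5 (constant along its height) (perimeter = 2·12·5.500·sin(180°/12) = 34.16 mm); the cylinder at (7.5, 8) is absent (z outside [3.5, 7.5]); the cylinder at (3, 4.5) does not reach this height (z outside [0, 10]); Combining (union): only the r=5.5 cylinder at (11.5, -3.5) is present, so the union is just that shape — boundary = 34.16 mm. So its perimeter = 34.16 mm. Layer 73 (z = 14.6): the cube is present — its section is the full 9.5×29.5 rectangle (perimeter 78.00 mm); the r=5.5 cylinder at (11.5, -3.5) contributes a regular 12-gon of circumradius 5.5 (perimeter = 2·12·5.500·sin(180°/12) = 34.16 mm); the cylinder at (7.5, 8) is absent (z outside [3.5, 7.5]); the cylinder at (3, 4.5) is absent (z outside [0, 10]); Taking the union: the regions partially overlap (shared area 1.82 mm²), so the edge portions inside another operand are dropped and the merged outline is re-measured after clipping — boundary = 106.12 mm. So its perimeter = 106.12 mm. Layer 73 is larger (106.12 vs 34.16 mm).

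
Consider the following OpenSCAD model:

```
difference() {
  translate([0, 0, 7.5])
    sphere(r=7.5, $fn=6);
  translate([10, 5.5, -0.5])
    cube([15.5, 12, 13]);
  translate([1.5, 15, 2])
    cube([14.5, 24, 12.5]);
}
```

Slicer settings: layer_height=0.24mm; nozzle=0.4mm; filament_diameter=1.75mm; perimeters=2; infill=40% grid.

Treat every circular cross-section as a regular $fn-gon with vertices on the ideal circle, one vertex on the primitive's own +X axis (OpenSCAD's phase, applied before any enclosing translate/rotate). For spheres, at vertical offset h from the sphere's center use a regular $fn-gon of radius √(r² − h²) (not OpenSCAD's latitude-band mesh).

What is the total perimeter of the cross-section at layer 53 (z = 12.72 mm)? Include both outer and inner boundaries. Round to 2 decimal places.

At z = 12.72 mm: the sphere: section is a regular 6-gon, circumradius = √(r²−h²) = √(7.5²−5.22²) = 5.385 (perimeter = 2·6·5.385·sin(180°/6) = 32.31 mm); the cube at (10, 5.5) does not reach this height (z outside [-0.5, 12.5]); the cube at (1.5, 15) (footprint 14.5×24) is included at this height (perimeter 77.00 mm); Subtracting the remaining from the first: starting from the r=7.5 sphere, the 14.5×24 cube at (1.5, 15) misses the remaining region (no effect) — boundary = 32.31 mm. Overall, the cross-section is a single solid region. Total boundary length (outer) = 32.31 mm.

32.31 mm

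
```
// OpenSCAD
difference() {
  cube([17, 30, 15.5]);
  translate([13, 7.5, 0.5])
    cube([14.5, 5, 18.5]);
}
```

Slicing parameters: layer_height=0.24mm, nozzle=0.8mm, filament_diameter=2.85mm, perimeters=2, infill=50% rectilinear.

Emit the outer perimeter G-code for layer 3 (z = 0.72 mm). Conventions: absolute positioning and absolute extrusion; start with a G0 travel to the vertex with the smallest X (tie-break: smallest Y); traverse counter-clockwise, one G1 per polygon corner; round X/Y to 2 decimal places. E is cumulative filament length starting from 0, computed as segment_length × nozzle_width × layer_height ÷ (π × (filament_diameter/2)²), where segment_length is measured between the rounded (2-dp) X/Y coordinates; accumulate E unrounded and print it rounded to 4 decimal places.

G0 X0.00 Y0.00 Z0.72
G1 X17.00 Y0.00 E0.5116
G1 X17.00 Y7.50 E0.7374
G1 X13.00 Y7.50 E0.8578
G1 X13.00 Y12.50 E1.0082
G1 X17.00 Y12.50 E1.1286
G1 X17.00 Y30.00 E1.6553
G1 X0.00 Y30.00 E2.1670
G1 X0.00 Y0.00 E3.0699

At z = 0.72 mm: the cube is present — its section is the full 17×30 rectangle; the cube at (13, 7.5) is present — its section is the full 14.5×5 rectangle; Subtracting the remaining from the first: starting from the 17×30 cube, the 14.5×5 cube at (13, 7.5) partially overlaps it — only the 20.00 mm² overlap (of its 72.50 mm²) is removed, clipping the outline — 1 connected region. The outline is a single polygon with 8 vertices. Extrusion per mm of travel: 0.8 × 0.24 / (π × 1.425²) = 0.030097. Accumulating E over each segment gives final E = 3.0699.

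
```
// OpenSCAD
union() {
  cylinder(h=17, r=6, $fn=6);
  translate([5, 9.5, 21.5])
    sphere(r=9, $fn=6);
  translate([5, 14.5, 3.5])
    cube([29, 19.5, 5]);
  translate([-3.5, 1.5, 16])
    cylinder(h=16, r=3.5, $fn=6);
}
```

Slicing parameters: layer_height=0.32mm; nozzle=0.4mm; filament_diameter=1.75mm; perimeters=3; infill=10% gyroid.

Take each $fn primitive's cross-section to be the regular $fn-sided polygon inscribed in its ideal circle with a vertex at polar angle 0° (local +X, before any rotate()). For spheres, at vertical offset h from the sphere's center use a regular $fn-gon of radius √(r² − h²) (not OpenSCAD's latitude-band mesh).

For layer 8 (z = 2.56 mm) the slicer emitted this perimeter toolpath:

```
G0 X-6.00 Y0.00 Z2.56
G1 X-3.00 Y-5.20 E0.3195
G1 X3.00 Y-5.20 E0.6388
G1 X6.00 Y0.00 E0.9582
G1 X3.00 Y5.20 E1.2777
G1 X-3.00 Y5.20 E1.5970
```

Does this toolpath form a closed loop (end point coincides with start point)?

no

Start point (G0): (-6.00, 0.00). End point (last G1): the path does not return to the start — open.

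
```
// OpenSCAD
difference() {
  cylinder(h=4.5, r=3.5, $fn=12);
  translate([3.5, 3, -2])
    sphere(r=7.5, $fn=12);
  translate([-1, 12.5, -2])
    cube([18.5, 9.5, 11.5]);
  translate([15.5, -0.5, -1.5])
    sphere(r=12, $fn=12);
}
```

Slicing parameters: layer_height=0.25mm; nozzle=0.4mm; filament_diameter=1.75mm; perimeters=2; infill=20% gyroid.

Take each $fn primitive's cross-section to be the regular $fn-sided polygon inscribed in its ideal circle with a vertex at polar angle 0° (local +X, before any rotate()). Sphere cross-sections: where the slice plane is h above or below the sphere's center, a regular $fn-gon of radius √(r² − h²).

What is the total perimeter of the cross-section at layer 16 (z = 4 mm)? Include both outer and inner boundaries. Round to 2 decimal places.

At z = 4 mm: the cylinder: section is a regular 12-gon, circumradius r=3.5 (perimeter = 2·12·3.500·sin(180°/12) = 21.74 mm); the r=7.5 sphere at (3.5, 3) slices to a regular 12-gon of circumradius 4.500 (√(r²−h²) with h=6 from center) (perimeter = 2·12·4.500·sin(180°/12) = 27.95 mm); the cube at (-1, 12.5) (footprint 18.5×9.5) is included at this height (perimeter 56.00 mm); the r=12 sphere at (15.5, -0.5) slices to a regular 12-gon of circumradius 10.665 (√(r²−h²) with h=5.5 from center) (perimeter = 2·12·10.665·sin(180°/12) = 66.25 mm); Subtracting the remaining from the first: starting from the r=3.5 cylinder, the r=7.5 sphere at (3.5, 3) partially overlaps it — only the 13.95 mm² overlap (of its 60.75 mm²) is removed, clipping the outline; the 18.5×9.5 cube at (-1, 12.5) misses the remaining region (no effect); the r=12 sphere at (15.5, -0.5) misses the remaining region (no effect) — boundary = 20.75 mm. Overall, the cross-section is a single solid region. Total boundary length (outer) = 20.75 mm.

20.75 mm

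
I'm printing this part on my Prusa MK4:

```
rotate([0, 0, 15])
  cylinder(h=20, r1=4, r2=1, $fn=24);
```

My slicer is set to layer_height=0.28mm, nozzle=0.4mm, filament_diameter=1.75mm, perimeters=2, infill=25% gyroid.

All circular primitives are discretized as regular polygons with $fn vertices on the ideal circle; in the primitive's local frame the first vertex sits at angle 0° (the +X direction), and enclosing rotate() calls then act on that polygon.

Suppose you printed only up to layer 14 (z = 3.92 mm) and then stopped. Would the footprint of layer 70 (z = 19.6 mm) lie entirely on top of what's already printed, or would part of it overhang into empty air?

entirely on top

Compare the two slices. At z = 3.92: the cone: at t=0.196 of its height the radius interpolates to r₁+(r₂−r₁)t = 3.412, giving a regular 24-gon of that circumradius (area = (24/2)·3.412²·sin(360°/24) = 36.16 mm²); (whole slice rotated 15° about Z — lengths, areas and connectivity unchanged). At z = 19.6: the cone contributes a regular 24-gon of circumradius 1.060 (interpolated between r1=4 and r2=1 at t=0.980) (area = (24/2)·1.060²·sin(360°/24) = 3.49 mm²); (rotated 15° about Z; rotation is an isometry so areas/perimeters/island counts are preserved). Checking containment: the cross-section at z = 19.6 is a subset of the cross-section at z = 3.92.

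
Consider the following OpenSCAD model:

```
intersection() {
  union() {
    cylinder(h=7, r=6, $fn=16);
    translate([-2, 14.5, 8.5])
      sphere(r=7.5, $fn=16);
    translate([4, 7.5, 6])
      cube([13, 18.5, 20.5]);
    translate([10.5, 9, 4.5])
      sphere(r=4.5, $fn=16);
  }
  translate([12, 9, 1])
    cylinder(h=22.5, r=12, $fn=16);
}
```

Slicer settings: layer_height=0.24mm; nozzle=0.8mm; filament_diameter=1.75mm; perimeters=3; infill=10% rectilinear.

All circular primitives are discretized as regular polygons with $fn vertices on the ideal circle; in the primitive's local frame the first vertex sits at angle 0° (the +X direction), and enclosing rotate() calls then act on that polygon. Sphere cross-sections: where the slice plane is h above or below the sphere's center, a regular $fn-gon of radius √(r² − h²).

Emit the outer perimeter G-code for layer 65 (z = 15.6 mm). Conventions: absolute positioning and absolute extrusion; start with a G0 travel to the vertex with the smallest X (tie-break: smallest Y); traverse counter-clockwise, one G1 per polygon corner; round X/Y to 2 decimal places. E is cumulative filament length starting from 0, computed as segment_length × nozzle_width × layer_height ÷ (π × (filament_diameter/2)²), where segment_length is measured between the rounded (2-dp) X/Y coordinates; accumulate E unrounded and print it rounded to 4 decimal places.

At z = 15.6 mm: the cylinder is absent (z outside [0, 7]); the r=7.5 sphere at (-2, 14.5) contributes a regular 16-gon of circumradius √(7.5²−7.1²) = 2.417; the cube at (4, 7.5) is present — its section is the full 13×18.5 rectangle; the sphere at (10.5, 9) is not intersected at this z (|z−center|=11.100 > r=4.5); Taking the union: the 2 present regions are separate (no shared area or edge), so areas and boundary lengths simply add and each stays a separate island — 2 connected regions; the cylinder at (12, 9): section is a regular 16-gon, circumradius r=12; After intersecting: the r=12 cylinder at (12, 9) partially overlaps that combined region; clipping to the common part keeps 163.88 mm² — 1 connected region. The outline is a single polygon with 7 vertices. Extrusion per mm of travel: 0.8 × 0.24 / (π × 0.875²) = 0.079824. Accumulating E over each segment gives final E = 3.9575.

G0 X4.00 Y7.50 Z15.60
G1 X17.00 Y7.50 E1.0377
G1 X17.00 Y19.81 E2.0204
G1 X16.59 Y20.09 E2.0600
G1 X12.00 Y21.00 E2.4335
G1 X7.41 Y20.09 E2.8070
G1 X4.00 Y17.81 E3.1345
G1 X4.00 Y7.50 E3.9575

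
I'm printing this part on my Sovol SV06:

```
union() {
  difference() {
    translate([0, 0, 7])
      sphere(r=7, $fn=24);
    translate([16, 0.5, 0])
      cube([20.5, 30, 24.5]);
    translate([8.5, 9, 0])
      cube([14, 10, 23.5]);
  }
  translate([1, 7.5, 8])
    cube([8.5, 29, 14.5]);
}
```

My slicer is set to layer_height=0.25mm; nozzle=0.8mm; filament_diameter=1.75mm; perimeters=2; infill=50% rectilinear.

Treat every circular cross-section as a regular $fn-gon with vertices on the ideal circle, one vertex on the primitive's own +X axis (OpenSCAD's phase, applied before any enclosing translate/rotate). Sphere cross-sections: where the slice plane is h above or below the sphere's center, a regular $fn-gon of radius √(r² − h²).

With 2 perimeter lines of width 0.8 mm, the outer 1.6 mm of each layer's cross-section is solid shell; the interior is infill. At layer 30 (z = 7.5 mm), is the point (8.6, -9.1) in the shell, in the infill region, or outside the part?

At z = 7.5 mm: the r=7 sphere contributes a regular 24-gon of circumradius √(7²−0.5²) = 6.982; the cube at (16, 0.5) (footprint 20.5×30) is included at this height; the cube at (8.5, 9) is present — its section is the full 14×10 rectangle; Subtracting the remaining from the first: starting from the r=7 sphere, the 20.5×30 cube at (16, 0.5) misses the remaining region (no effect); the 14×10 cube at (8.5, 9) misses the remaining region (no effect) — 1 connected region; the cube at (1, 7.5) is not intersected at this z (z outside [8, 22.5]); Taking the union: only that combined region is present, so the union is just that shape — 1 connected region. Overall, the cross-section is a single solid region. The nearest boundary edge runs (6.05, -3.49)→(4.94, -4.94); distance from the point to it = 5.54 mm. The point is not inside any of the regions above, so it lies outside the cross-section (5.54 mm from the nearest boundary).

outside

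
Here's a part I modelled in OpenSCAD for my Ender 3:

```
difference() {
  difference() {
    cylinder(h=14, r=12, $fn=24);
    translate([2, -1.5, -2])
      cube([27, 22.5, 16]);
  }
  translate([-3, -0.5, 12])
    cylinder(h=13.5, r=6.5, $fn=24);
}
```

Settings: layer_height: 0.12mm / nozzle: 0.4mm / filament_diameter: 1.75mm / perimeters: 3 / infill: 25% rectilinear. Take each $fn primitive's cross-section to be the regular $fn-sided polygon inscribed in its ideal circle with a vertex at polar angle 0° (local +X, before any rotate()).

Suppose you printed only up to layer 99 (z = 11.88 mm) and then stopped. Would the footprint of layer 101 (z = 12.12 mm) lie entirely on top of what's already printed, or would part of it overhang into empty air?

Compare the two slices. At z = 11.88: the cylinder: section is a regular 24-gon, circumradius r=12 (area = (24/2)·12.000²·sin(360°/24) = 447.24 mm²); the 27×22.5 cube at (2, -1.5) contributes its full rectangle (area 607.50 mm²); Subtracting the remaining from the first: starting from the r=12 cylinder (447.24 mm²), the 27×22.5 cube at (2, -1.5) partially overlaps it — only the 102.93 mm² overlap (of its 607.50 mm²) is removed, clipping the outline — area = 344.31 mm²; the cylinder at (-3, -0.5) is not intersected at this z (z outside [12, 25.5]); Subtracting the remaining from the first: none of the subtracted shapes is present at this height, so the result so far is unchanged — area = 344.31 mm². At z = 12.12: the r=12 cylinder gives a regular 24-gon of circumradius 12 (constant along its height) (area = (24/2)·12.000²·sin(360°/24) = 447.24 mm²); the cube at (2, -1.5) (footprint 27×22.5) is included at this height (area 607.50 mm²); After the difference (first − rest): starting from the r=12 cylinder (447.24 mm²), the 27×22.5 cube at (2, -1.5) partially overlaps it — only the 102.93 mm² overlap (of its 607.50 mm²) is removed, clipping the outline — area = 344.31 mm²; the cylinder at (-3, -0.5): section is a regular 24-gon, circumradius r=6.5 (area = (24/2)·6.500²·sin(360°/24) = 131.22 mm²); After the difference (first − rest): starting from that combined region (344.31 mm²), the r=6.5 cylinder at (-3, -0.5) partially overlaps it — only the 125.70 mm² overlap (of its 131.22 mm²) is removed, clipping the outline — area = 218.62 mm². Checking containment: the cross-section at z = 12.12 is a subset of the cross-section at z = 11.88.

entirely on top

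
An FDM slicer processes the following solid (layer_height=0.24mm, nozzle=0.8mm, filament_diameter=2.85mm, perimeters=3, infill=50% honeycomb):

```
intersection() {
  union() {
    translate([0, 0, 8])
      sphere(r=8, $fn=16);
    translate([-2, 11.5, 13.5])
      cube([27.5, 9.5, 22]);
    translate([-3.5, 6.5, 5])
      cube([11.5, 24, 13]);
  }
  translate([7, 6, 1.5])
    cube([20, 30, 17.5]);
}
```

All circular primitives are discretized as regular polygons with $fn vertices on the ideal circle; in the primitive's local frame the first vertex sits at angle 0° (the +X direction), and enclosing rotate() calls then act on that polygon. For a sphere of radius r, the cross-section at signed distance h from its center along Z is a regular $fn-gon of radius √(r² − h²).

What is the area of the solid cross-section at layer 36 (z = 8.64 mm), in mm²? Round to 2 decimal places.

At z = 8.64 mm: the r=8 sphere contributes a regular 16-gon of circumradius √(8²−0.64²) = 7.974 (area = (16/2)·7.974²·sin(360°/16) = 194.68 mm²); the cube at (-2, 11.5) is absent (z outside [13.5, 35.5]); the cube at (-3.5, 6.5) (footprint 11.5×24) is included at this height (area 276.00 mm²); Merging all regions: the regions partially overlap — summed areas 470.68 mm² minus the doubly-counted overlap 8.03 mm² gives 462.65 mm² — area = 462.65 mm²; the cube at (7, 6) (footprint 20×30) is included at this height (area 600.00 mm²); Keeping only the common overlap: the 20×30 cube at (7, 6) partially overlaps that combined region; clipping to the common part keeps 24.00 mm² — area = 24.00 mm². Overall, the cross-section is a single solid region. Net area = 24.00 mm².

24.00 mm²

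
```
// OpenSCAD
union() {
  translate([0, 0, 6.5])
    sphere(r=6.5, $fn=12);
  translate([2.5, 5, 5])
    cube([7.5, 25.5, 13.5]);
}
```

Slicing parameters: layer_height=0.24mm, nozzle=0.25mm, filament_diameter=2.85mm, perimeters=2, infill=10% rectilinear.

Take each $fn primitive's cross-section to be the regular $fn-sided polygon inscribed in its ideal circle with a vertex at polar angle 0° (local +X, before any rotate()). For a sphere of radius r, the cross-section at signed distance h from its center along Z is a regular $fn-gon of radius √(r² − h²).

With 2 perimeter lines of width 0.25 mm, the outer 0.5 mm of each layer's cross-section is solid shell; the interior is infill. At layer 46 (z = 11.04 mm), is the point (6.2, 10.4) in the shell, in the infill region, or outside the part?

At z = 11.04 mm: the sphere: section is a regular 12-gon, circumradius = √(r²−h²) = √(6.5²−4.54²) = 4.652; the cube at (2.5, 5) (footprint 7.5×25.5) is included at this height; Combining (union): the 2 present regions are separate (no shared area or edge), so areas and boundary lengths simply add and each stays a separate island — 2 connected regions. Overall, the cross-section has 2 separate islands. The nearest boundary edge runs (2.50, 5.00)→(2.50, 30.50); distance from the point to it = 3.70 mm. (Shell/infill is judged within the island containing the point — the largest one.) The point is inside the cross-section and 3.70 mm from the nearest boundary — more than the 0.5 mm shell width (2 × 0.25), so it's in the infill interior.

infill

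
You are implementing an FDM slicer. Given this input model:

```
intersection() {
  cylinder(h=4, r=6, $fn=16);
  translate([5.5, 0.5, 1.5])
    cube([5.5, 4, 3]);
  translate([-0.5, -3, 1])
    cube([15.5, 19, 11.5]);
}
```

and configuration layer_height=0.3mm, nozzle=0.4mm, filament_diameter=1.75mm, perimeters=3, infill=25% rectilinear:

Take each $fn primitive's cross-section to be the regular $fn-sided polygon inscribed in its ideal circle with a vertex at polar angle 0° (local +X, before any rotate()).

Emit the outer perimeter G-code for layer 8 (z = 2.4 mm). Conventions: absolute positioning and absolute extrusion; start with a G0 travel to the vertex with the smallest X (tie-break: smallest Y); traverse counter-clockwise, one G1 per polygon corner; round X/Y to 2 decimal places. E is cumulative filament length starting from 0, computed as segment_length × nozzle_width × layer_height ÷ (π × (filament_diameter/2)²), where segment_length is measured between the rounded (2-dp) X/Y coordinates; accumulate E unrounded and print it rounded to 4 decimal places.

G0 X5.50 Y0.50 Z2.40
G1 X5.90 Y0.50 E0.0200
G1 X5.54 Y2.30 E0.1115
G1 X5.50 Y2.36 E0.1151
G1 X5.50 Y0.50 E0.2079

At z = 2.4 mm: the r=6 cylinder gives a regular 16-gon of circumradius 6 (constant along its height); the cube at (5.5, 0.5) is present — its section is the full 5.5×4 rectangle; the 15.5×19 cube at (-0.5, -3) contributes its full rectangle; After intersecting: the 5.5×4 cube at (5.5, 0.5) partially overlaps the r=6 cylinder; clipping to the common part keeps 0.40 mm²; the running intersection lies inside the 15.5×19 cube at (-0.5, -3), so it is kept whole — 1 connected region. The outline is a single polygon with 4 vertices. Extrusion per mm of travel: 0.4 × 0.3 / (π × 0.875²) = 0.049890. Accumulating E over each segment gives final E = 0.2079.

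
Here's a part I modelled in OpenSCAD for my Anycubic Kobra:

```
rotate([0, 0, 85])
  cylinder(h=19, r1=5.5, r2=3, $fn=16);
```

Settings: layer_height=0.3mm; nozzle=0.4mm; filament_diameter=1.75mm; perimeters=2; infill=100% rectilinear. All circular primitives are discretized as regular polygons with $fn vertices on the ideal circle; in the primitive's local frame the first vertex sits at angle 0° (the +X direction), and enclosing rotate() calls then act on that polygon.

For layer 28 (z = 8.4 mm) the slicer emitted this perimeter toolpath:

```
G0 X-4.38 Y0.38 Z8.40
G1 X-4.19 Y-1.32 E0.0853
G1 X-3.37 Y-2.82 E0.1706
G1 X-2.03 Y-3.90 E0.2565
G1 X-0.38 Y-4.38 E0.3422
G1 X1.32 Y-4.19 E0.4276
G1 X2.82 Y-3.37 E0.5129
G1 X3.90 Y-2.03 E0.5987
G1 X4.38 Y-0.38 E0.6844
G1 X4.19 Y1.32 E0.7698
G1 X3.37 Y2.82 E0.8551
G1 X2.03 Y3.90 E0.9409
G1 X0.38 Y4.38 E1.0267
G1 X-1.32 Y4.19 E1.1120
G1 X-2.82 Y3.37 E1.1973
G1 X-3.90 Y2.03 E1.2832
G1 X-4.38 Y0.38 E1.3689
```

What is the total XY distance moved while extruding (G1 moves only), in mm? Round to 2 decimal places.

Sum the Euclidean lengths of each G1 segment: total = 27.44 mm.

27.44 mm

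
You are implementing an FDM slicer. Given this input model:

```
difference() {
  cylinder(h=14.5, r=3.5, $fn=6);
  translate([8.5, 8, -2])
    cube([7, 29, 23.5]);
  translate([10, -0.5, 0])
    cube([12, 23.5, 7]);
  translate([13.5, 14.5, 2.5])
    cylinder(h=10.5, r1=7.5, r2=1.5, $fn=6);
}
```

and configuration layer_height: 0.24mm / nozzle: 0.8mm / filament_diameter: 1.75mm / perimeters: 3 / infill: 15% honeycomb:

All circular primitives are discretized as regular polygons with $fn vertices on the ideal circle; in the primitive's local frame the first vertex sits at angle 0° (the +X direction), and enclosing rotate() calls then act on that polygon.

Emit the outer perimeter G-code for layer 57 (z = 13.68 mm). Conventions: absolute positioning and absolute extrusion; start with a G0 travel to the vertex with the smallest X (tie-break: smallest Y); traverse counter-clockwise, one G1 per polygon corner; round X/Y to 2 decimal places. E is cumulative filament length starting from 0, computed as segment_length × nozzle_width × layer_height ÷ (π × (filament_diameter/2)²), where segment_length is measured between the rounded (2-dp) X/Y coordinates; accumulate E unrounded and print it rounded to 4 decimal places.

At z = 13.68 mm: the r=3.5 cylinder gives a regular 6-gon of circumradius 3.5 (constant along its height); the cube at (8.5, 8) (footprint 7×29) is included at this height; the cube at (10, -0.5) is absent (z outside [0, 7]); the cone at (13.5, 14.5) is absent (z outside [2.5, 13]); After the difference (first − rest): starting from the r=3.5 cylinder, the 7×29 cube at (8.5, 8) misses the remaining region (no effect) — 1 connected region. The outline is a single polygon with 6 vertices. Extrusion per mm of travel: 0.8 × 0.24 / (π × 0.875²) = 0.079824. Accumulating E over each segment gives final E = 1.6760.

G0 X-3.50 Y0.00 Z13.68
G1 X-1.75 Y-3.03 E0.2793
G1 X1.75 Y-3.03 E0.5587
G1 X3.50 Y0.00 E0.8380
G1 X1.75 Y3.03 E1.1173
G1 X-1.75 Y3.03 E1.3967
G1 X-3.50 Y0.00 E1.6760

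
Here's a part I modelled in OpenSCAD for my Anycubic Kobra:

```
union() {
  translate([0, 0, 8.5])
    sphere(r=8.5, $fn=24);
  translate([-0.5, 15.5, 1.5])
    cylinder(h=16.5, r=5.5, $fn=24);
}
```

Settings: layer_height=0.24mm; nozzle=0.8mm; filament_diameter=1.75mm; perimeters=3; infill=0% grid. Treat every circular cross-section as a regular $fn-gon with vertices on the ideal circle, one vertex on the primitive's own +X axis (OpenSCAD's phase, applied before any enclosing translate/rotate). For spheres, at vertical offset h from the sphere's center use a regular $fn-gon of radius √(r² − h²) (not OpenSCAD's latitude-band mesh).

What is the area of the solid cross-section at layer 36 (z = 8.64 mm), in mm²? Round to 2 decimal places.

At z = 8.64 mm: the r=8.5 sphere slices to a regular 24-gon of circumradius 8.499 (√(r²−h²) with h=0.14 from center) (area = (24/2)·8.499²·sin(360°/24) = 224.34 mm²); the cylinder at (-0.5, 15.5): section is a regular 24-gon, circumradius r=5.5 (area = (24/2)·5.500²·sin(360°/24) = 93.95 mm²); Combining (union): the 2 present regions are separate (no shared area or edge), so areas and boundary lengths simply add and each stays a separate island — area = 318.29 mm². Overall, the cross-section has 2 separate islands. Net area = 318.29 mm².

318.29 mm²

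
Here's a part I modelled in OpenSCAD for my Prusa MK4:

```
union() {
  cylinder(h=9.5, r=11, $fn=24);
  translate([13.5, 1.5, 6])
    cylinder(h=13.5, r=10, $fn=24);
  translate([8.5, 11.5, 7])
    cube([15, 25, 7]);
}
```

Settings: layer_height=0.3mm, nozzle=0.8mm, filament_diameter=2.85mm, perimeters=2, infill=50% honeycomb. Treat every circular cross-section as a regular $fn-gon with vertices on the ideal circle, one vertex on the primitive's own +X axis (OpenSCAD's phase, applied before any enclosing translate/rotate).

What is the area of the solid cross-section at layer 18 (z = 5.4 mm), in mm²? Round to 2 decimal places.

375.81 mm²

At z = 5.4 mm: the r=11 cylinder gives a regular 24-gon of circumradius 11 (constant along its height) (area = (24/2)·11.000²·sin(360°/24) = 375.81 mm²); the cylinder at (13.5, 1.5) is absent (z outside [6, 19.5]); the cube at (8.5, 11.5) does not reach this height (z outside [7, 14]); Merging all regions: only the r=11 cylinder is present, so the union is just that shape — area = 375.81 mm². Overall, the cross-section is a single solid region. Net area = 375.81 mm².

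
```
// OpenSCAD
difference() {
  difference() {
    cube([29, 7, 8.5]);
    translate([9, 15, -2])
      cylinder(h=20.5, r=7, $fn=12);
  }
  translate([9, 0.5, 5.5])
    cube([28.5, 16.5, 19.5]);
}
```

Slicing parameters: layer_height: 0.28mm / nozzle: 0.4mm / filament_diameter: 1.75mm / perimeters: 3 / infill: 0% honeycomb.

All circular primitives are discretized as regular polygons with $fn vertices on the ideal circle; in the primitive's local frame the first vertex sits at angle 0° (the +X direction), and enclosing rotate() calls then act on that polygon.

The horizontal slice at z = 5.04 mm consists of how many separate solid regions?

1

At z = 5.04 mm: the 29×7 cube contributes its full rectangle; the cylinder at (9, 15): section is a regular 12-gon, circumradius r=7; After the difference (first − rest): starting from the 29×7 cube, the r=7 cylinder at (9, 15) misses the remaining region (no effect) — 1 connected region; the cube at (9, 0.5) is absent (z outside [5.5, 25]); After the difference (first − rest): none of the subtracted shapes is present at this height, so that combined region is unchanged — 1 connected region. The result has 1 disconnected region.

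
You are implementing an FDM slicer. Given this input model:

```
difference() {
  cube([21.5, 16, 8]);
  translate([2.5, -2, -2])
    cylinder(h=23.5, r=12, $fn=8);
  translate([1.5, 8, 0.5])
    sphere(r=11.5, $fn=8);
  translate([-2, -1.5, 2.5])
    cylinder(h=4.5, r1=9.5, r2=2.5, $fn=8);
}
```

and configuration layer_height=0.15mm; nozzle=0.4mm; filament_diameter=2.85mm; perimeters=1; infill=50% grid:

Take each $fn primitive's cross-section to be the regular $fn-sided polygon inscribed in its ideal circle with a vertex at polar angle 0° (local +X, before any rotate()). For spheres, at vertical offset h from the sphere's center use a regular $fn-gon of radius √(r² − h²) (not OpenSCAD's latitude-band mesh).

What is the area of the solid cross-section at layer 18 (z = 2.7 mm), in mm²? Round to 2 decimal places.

At z = 2.7 mm: the cube (footprint 21.5×16) is included at this height (area 344.00 mm²); the r=12 cylinder at (2.5, -2) gives a regular 8-gon of circumradius 12 (constant along its height) (area = (8/2)·12.000²·sin(360°/8) = 407.29 mm²); the r=11.5 sphere at (1.5, 8) contributes a regular 8-gon of circumradius √(11.5²−2.2²) = 11.288 (area = (8/2)·11.288²·sin(360°/8) = 360.37 mm²); the cone at (-2, -1.5): at t=0.044 of its height the radius interpolates to r₁+(r₂−r₁)t = 9.189, giving a regular 8-gon of that circumradius (area = (8/2)·9.189²·sin(360°/8) = 238.82 mm²); Subtracting the remaining from the first: starting from the 21.5×16 cube (344.00 mm²), the r=12 cylinder at (2.5, -2) partially overlaps it — only the 102.36 mm² overlap (of its 407.29 mm²) is removed, clipping the outline; the r=11.5 sphere at (1.5, 8) partially overlaps it — only the 86.37 mm² overlap (of its 360.37 mm²) is removed, clipping the outline; the cone at (-2, -1.5) misses the remaining region (no effect) — area = 155.27 mm². Overall, the cross-section is a single solid region. Net area = 155.27 mm².

155.27 mm²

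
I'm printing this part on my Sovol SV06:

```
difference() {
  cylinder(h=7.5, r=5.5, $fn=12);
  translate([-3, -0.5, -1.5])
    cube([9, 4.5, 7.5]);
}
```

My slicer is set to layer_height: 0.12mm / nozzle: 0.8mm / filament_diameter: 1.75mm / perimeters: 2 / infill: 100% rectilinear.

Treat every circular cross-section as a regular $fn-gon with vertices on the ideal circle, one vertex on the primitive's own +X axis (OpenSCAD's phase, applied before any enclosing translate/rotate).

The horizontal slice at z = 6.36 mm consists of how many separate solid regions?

1

At z = 6.36 mm: the cylinder: section is a regular 12-gon, circumradius r=5.5; the cube at (-3, -0.5) does not reach this height (z outside [-1.5, 6]); After the difference (first − rest): none of the subtracted shapes is present at this height, so the r=5.5 cylinder is unchanged — 1 connected region. The result has 1 disconnected region.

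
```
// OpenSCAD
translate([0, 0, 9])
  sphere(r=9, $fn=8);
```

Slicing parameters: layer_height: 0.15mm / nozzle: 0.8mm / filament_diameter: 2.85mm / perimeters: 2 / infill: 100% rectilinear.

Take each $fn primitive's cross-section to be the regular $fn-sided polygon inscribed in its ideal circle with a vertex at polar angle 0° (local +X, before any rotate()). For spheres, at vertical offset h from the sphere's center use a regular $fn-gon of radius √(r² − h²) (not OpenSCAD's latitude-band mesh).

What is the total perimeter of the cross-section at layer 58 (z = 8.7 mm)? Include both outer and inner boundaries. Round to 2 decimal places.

55.08 mm

At z = 8.7 mm: the r=9 sphere slices to a regular 8-gon of circumradius 8.995 (√(r²−h²) with h=0.3 from center) (perimeter = 2·8·8.995·sin(180°/8) = 55.08 mm). Overall, the cross-section is a single solid region. Total boundary length (outer) = 55.08 mm.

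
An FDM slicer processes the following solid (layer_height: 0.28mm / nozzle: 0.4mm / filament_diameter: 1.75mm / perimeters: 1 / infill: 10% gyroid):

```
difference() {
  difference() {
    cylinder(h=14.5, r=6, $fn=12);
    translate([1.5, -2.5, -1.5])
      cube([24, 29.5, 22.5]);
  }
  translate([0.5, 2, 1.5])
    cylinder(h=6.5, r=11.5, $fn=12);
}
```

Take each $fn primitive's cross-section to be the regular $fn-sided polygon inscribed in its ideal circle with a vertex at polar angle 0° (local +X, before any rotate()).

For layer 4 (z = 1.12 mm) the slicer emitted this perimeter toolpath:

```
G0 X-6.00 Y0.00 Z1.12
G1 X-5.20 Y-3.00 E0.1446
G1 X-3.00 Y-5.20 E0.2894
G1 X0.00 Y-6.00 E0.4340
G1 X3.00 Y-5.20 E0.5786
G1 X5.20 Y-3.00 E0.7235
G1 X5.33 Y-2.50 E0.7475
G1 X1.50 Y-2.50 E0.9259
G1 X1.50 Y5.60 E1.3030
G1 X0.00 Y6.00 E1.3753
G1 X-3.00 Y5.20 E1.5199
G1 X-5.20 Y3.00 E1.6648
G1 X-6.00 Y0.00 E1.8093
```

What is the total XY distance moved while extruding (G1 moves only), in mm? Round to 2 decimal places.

Sum the Euclidean lengths of each G1 segment: total = 38.86 mm.

38.86 mm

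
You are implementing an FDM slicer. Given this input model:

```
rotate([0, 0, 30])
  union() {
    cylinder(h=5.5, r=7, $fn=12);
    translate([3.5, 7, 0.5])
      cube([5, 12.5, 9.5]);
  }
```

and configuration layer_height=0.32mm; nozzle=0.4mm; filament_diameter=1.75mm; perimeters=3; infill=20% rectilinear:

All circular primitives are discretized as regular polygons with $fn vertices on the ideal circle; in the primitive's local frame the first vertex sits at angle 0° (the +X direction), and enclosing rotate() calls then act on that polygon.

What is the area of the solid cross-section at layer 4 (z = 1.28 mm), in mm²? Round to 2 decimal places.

209.50 mm²

At z = 1.28 mm: the r=7 cylinder gives a regular 12-gon of circumradius 7 (constant along its height) (area = (12/2)·7.000²·sin(360°/12) = 147.00 mm²); the cube at (3.5, 7) is present — its section is the full 5×12.5 rectangle (area 62.50 mm²); Taking the union: the 2 present regions are separate (no shared area or edge), so areas and boundary lengths simply add and each stays a separate island — area = 209.50 mm²; (rotated 30° about Z; rotation is an isometry so areas/perimeters/island counts are preserved). Overall, the cross-section has 2 separate islands. Net area = 209.50 mm².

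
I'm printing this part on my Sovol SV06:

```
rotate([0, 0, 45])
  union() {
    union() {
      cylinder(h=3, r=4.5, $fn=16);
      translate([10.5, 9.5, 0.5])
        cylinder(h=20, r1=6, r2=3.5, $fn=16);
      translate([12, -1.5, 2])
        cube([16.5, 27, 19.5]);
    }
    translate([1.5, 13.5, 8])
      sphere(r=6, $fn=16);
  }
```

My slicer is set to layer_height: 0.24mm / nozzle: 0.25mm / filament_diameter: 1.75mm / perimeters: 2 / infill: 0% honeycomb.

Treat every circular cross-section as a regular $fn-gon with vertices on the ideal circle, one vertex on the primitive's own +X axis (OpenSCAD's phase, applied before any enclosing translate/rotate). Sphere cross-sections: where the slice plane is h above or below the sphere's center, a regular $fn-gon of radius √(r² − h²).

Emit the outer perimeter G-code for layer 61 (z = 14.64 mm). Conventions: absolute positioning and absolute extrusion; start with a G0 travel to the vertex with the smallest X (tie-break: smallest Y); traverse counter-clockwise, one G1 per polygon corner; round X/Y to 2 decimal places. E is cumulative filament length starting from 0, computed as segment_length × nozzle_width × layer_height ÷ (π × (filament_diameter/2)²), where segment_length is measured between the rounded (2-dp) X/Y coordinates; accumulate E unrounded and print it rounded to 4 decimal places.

At z = 14.64 mm: the cylinder is absent (z outside [0, 3]); the cone at (10.5, 9.5): at t=0.707 of its height the radius interpolates to r₁+(r₂−r₁)t = 4.232, giving a regular 16-gon of that circumradius; the cube at (12, -1.5) is present — its section is the full 16.5×27 rectangle; Taking the union: the regions partially overlap (shared area 15.17 mm²), so overlapping operands fuse into one piece — 1 connected region; the sphere at (1.5, 13.5) does not reach this height (|z−center|=6.640 > r=6); Taking the union: only that combined region is present, so the union is just that shape — 1 connected region; (whole slice rotated 45° about Z — lengths, areas and connectivity unchanged). The outline is a single polygon with 15 vertices. Extrusion per mm of travel: 0.25 × 0.24 / (π × 0.875²) = 0.024945. Accumulating E over each segment gives final E = 2.3800.

G0 X-9.55 Y26.52 Z14.64
G1 X-1.01 Y17.98 E0.3013
G1 X-2.29 Y17.13 E0.3396
G1 X-3.20 Y15.76 E0.3806
G1 X-3.53 Y14.14 E0.4219
G1 X-3.20 Y12.52 E0.4631
G1 X-2.29 Y11.15 E0.5041
G1 X-0.91 Y10.23 E0.5455
G1 X0.71 Y9.91 E0.5867
G1 X2.33 Y10.23 E0.6279
G1 X3.70 Y11.15 E0.6691
G1 X4.55 Y12.42 E0.7072
G1 X9.55 Y7.42 E0.8836
G1 X21.21 Y19.09 E1.2951
G1 X2.12 Y38.18 E1.9685
G1 X-9.55 Y26.52 E2.3800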